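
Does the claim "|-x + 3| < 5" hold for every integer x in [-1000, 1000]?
The claim fails at x = -2:
x = -2: LHS = |-(-2) + 3| = |5| = 5; 5 < 5 — FAILS

Because a single integer refutes it, the statement is false.

Answer: False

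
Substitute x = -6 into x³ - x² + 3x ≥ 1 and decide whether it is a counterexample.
Substitute x = -6 into the relation:
x = -6: LHS = (-6)³ - (-6)² + 3·(-6) = -270; -270 ≥ 1 — FAILS

Since the claim fails at x = -6, this value is a counterexample.

Answer: Yes, x = -6 is a counterexample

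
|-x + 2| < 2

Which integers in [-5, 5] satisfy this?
Holds for: {1, 2, 3}
Fails for: {-5, -4, -3, -2, -1, 0, 4, 5}

Answer: {1, 2, 3}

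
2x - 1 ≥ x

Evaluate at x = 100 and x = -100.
x = 100: LHS = 2·100 - 1 = 199; 199 ≥ 100 — holds
x = -100: LHS = 2·(-100) - 1 = -201; -201 ≥ -100 — FAILS

Answer: Partially: holds for x = 100, fails for x = -100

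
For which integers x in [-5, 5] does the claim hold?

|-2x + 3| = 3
Holds for: {0, 3}
Fails for: {-5, -4, -3, -2, -1, 1, 2, 4, 5}

Answer: {0, 3}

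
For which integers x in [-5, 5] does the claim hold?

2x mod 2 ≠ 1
For a polynomial with integer coefficients, its value mod 2 depends only on x mod 2, so it suffices to check one representative of each residue class, x = 0, 1:
x = 0: LHS = (2·0) mod 2 = 0 mod 2 = 0; 0 ≠ 1 — holds
x = 1: LHS = (2·1) mod 2 = 2 mod 2 = 0; 0 ≠ 1 — holds
The relation holds in every residue class, so the relation holds for every integer in [-5, 5].

Answer: All integers in [-5, 5]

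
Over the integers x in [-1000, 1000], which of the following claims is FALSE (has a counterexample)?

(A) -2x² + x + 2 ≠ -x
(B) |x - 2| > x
(A) Track d = LHS − RHS over the integers in [-1000, 1000]. Equality would need d = 0, but d changes sign only between consecutive integers, jumping over 0:
x = -1: LHS = -2·(-1)² + (-1) + 2 = -1, RHS = -(-1) = 1; -1 ≠ 1 — holds  (d = -2)
x = 0: LHS = -2·0² + 0 + 2 = 2, RHS = -0 = 0; 2 ≠ 0 — holds  (d = 2)
x = 1: LHS = -2·1² + 1 + 2 = 1; 1 ≠ -1 — holds  (d = 2)
x = 2: LHS = -2·2² + 2 + 2 = -4; -4 ≠ -2 — holds  (d = -2)
Away from these crossings d keeps a constant sign, and checking every integer in [-1000, 1000] confirms d ≠ 0 throughout. Hence the two sides are never equal, so the relation holds for every integer in [-1000, 1000].

(B) x = 1: LHS = |1 - 2| = |-1| = 1; 1 > 1 — FAILS

Only (B) has a counterexample.

Answer: B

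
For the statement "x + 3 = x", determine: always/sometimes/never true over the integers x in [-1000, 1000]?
Over all integers in [-1000, 1000], LHS − RHS is always positive; it is smallest at x = 0, where it equals 3:
x = 0: LHS = 0 + 3 = 3; 3 = 0 — FAILS
At the ends of the range:
x = -1000: LHS = (-1000) + 3 = -997; -997 = -1000 — FAILS
x = 1000: LHS = 1000 + 3 = 1003; 1003 = 1000 — FAILS
Hence LHS − RHS is never 0, i.e. the two sides are never equal, so the claimed relation (=) fails for every integer in [-1000, 1000].

No integer in the range satisfies it.

Answer: Never true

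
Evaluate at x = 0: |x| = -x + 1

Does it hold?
x = 0: LHS = |0| = 0, RHS = -0 + 1 = 1; 0 = 1 — FAILS

The relation fails at x = 0, so x = 0 is a counterexample.

Answer: No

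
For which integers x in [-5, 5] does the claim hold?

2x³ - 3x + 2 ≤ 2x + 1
Holds for: {-5, -4, -3, -2, 1}
Fails for: {-1, 0, 2, 3, 4, 5}

Answer: {-5, -4, -3, -2, 1}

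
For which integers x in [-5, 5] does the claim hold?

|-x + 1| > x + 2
Holds for: {-5, -4, -3, -2, -1}
Fails for: {0, 1, 2, 3, 4, 5}

Answer: {-5, -4, -3, -2, -1}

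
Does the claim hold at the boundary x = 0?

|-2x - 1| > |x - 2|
x = 0: LHS = |-2·0 - 1| = |-1| = 1, RHS = |0 - 2| = |-2| = 2; 1 > 2 — FAILS

The relation fails at x = 0, so x = 0 is a counterexample.

Answer: No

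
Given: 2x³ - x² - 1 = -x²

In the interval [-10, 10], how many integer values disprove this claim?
Counterexamples in [-10, 10]: {-10, -9, -8, -7, -6, -5, -4, -3, -2, -1, 0, 1, 2, 3, 4, 5, 6, 7, 8, 9, 10}.

Counting them gives 21 values.

Answer: 21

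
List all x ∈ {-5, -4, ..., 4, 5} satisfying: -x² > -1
Holds for: {0}
Fails for: {-5, -4, -3, -2, -1, 1, 2, 3, 4, 5}

Answer: {0}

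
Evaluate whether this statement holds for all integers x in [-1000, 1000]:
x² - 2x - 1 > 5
The claim fails at x = 0:
x = 0: LHS = 0² - 2·0 - 1 = -1; -1 > 5 — FAILS

Because a single integer refutes it, the statement is false.

Answer: False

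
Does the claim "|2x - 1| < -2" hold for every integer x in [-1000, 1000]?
The claim fails at x = 0:
x = 0: LHS = |2·0 - 1| = |-1| = 1; 1 < -2 — FAILS

Because a single integer refutes it, the statement is false.

Answer: False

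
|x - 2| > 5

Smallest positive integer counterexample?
Testing positive integers:
x = 1: LHS = |1 - 2| = |-1| = 1; 1 > 5 — FAILS  ← smallest positive counterexample

Answer: x = 1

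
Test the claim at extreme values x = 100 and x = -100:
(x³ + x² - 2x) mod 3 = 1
x = 100: LHS = (100³ + 100² - 2·100) mod 3 = 1009800 mod 3 = 0; 0 = 1 — FAILS
x = -100: LHS = ((-100)³ + (-100)² - 2·(-100)) mod 3 = (-989800) mod 3 = 2; 2 = 1 — FAILS

Answer: No, fails for both x = 100 and x = -100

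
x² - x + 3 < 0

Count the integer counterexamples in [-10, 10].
Counterexamples in [-10, 10]: {-10, -9, -8, -7, -6, -5, -4, -3, -2, -1, 0, 1, 2, 3, 4, 5, 6, 7, 8, 9, 10}.

Counting them gives 21 values.

Answer: 21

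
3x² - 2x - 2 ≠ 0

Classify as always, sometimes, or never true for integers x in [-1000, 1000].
Track d = LHS − RHS over the integers in [-1000, 1000]. Equality would need d = 0, but d changes sign only between consecutive integers, jumping over 0:
x = -1: LHS = 3·(-1)² - 2·(-1) - 2 = 3; 3 ≠ 0 — holds  (d = 3)
x = 0: LHS = 3·0² - 2·0 - 2 = -2; -2 ≠ 0 — holds  (d = -2)
x = 1: LHS = 3·1² - 2·1 - 2 = -1; -1 ≠ 0 — holds  (d = -1)
x = 2: LHS = 3·2² - 2·2 - 2 = 6; 6 ≠ 0 — holds  (d = 6)
Away from these crossings d keeps a constant sign, and checking every integer in [-1000, 1000] confirms d ≠ 0 throughout. Hence the two sides are never equal, so the relation holds for every integer in [-1000, 1000].

No counterexample exists.

Answer: Always true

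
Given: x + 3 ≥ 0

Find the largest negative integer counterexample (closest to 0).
Testing negative integers from -1 downward:
x = -1: LHS = (-1) + 3 = 2; 2 ≥ 0 — holds
x = -2: LHS = (-2) + 3 = 1; 1 ≥ 0 — holds
x = -3: LHS = (-3) + 3 = 0; 0 ≥ 0 — holds
x = -4: LHS = (-4) + 3 = -1; -1 ≥ 0 — FAILS  ← closest negative counterexample to 0

Answer: x = -4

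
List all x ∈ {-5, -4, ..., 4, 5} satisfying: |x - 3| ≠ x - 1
Holds for: {-5, -4, -3, -2, -1, 0, 1, 3, 4, 5}
Fails for: {2}

Answer: {-5, -4, -3, -2, -1, 0, 1, 3, 4, 5}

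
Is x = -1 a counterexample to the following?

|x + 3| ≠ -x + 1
Substitute x = -1 into the relation:
x = -1: LHS = |(-1) + 3| = |2| = 2, RHS = -(-1) + 1 = 2; 2 ≠ 2 — FAILS

Since the claim fails at x = -1, this value is a counterexample.

Answer: Yes, x = -1 is a counterexample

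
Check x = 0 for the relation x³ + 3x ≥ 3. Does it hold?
x = 0: LHS = 0³ + 3·0 = 0; 0 ≥ 3 — FAILS

The relation fails at x = 0, so x = 0 is a counterexample.

Answer: No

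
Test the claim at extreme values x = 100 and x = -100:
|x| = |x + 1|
x = 100: LHS = |100| = 100, RHS = |100 + 1| = |101| = 101; 100 = 101 — FAILS
x = -100: LHS = |-100| = 100, RHS = |(-100) + 1| = |-99| = 99; 100 = 99 — FAILS

Answer: No, fails for both x = 100 and x = -100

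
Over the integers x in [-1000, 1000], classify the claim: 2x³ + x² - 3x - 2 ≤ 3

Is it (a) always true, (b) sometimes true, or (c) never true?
Holds at x = 0: LHS = 2·0³ + 0² - 3·0 - 2 = -2; -2 ≤ 3 — holds
Fails at x = 2: LHS = 2·2³ + 2² - 3·2 - 2 = 12; 12 ≤ 3 — FAILS
It is satisfied by some integers in the range but not all.

Answer: Sometimes true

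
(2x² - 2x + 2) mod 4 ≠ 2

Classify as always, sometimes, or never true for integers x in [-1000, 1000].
For a polynomial with integer coefficients, its value mod 4 depends only on x mod 4, so it suffices to check one representative of each residue class, x = 0, 1, 2, 3:
x = 0: LHS = (2·0² - 2·0 + 2) mod 4 = 2 mod 4 = 2; 2 ≠ 2 — FAILS
x = 1: LHS = (2·1² - 2·1 + 2) mod 4 = 2 mod 4 = 2; 2 ≠ 2 — FAILS
x = 2: LHS = (2·2² - 2·2 + 2) mod 4 = 6 mod 4 = 2; 2 ≠ 2 — FAILS
x = 3: LHS = (2·3² - 2·3 + 2) mod 4 = 14 mod 4 = 2; 2 ≠ 2 — FAILS
The relation fails in every residue class, so the claimed relation (≠) fails for every integer in [-1000, 1000].

No integer in the range satisfies it.

Answer: Never true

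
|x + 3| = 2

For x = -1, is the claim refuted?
Substitute x = -1 into the relation:
x = -1: LHS = |(-1) + 3| = |2| = 2; 2 = 2 — holds

The claim holds here, so x = -1 is not a counterexample. (A counterexample exists elsewhere, e.g. x = 0.)

Answer: No, x = -1 is not a counterexample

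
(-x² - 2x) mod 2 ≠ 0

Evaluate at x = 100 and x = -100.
x = 100: LHS = (-100² - 2·100) mod 2 = (-10200) mod 2 = 0; 0 ≠ 0 — FAILS
x = -100: LHS = (-(-100)² - 2·(-100)) mod 2 = (-9800) mod 2 = 0; 0 ≠ 0 — FAILS

Answer: No, fails for both x = 100 and x = -100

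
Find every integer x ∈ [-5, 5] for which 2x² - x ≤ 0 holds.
Holds for: {0}
Fails for: {-5, -4, -3, -2, -1, 1, 2, 3, 4, 5}

Answer: {0}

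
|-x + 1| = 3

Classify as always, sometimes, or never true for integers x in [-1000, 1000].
Holds at x = -2: LHS = |-(-2) + 1| = |3| = 3; 3 = 3 — holds
Fails at x = 0: LHS = |-0 + 1| = |1| = 1; 1 = 3 — FAILS
It is satisfied by some integers in the range but not all.

Answer: Sometimes true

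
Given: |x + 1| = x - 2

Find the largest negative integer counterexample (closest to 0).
Testing negative integers from -1 downward:
x = -1: LHS = |(-1) + 1| = |0| = 0, RHS = (-1) - 2 = -3; 0 = -3 — FAILS  ← closest negative counterexample to 0

Answer: x = -1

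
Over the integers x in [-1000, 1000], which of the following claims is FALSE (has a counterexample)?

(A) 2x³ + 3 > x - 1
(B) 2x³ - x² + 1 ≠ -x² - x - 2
(A) x = -2: LHS = 2·(-2)³ + 3 = -13, RHS = (-2) - 1 = -3; -13 > -3 — FAILS
(B) x = -1: LHS = 2·(-1)³ - (-1)² + 1 = -2, RHS = -(-1)² - (-1) - 2 = -2; -2 ≠ -2 — FAILS

Answer: Both A and B are false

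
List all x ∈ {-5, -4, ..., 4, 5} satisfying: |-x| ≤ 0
Holds for: {0}
Fails for: {-5, -4, -3, -2, -1, 1, 2, 3, 4, 5}

Answer: {0}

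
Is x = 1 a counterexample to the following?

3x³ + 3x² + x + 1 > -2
Substitute x = 1 into the relation:
x = 1: LHS = 3·1³ + 3·1² + 1 + 1 = 8; 8 > -2 — holds

The claim holds here, so x = 1 is not a counterexample. (A counterexample exists elsewhere, e.g. x = -2.)

Answer: No, x = 1 is not a counterexample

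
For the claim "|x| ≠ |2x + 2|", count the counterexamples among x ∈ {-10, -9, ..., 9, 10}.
Counterexamples in [-10, 10]: {-2}.

Counting them gives 1 values.

Answer: 1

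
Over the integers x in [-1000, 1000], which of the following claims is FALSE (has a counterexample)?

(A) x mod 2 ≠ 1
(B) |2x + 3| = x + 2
(A) x = 1: LHS = 1 mod 2 = 1; 1 ≠ 1 — FAILS
(B) x = 0: LHS = |2·0 + 3| = |3| = 3, RHS = 0 + 2 = 2; 3 = 2 — FAILS

Answer: Both A and B are false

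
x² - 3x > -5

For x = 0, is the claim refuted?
Substitute x = 0 into the relation:
x = 0: LHS = 0² - 3·0 = 0; 0 > -5 — holds

The relation holds at x = 0, so it is not a counterexample.

Answer: No, x = 0 is not a counterexample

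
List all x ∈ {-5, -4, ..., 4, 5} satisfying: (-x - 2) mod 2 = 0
Holds for: {-4, -2, 0, 2, 4}
Fails for: {-5, -3, -1, 1, 3, 5}

Answer: {-4, -2, 0, 2, 4}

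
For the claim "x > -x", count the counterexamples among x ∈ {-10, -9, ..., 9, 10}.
Counterexamples in [-10, 10]: {-10, -9, -8, -7, -6, -5, -4, -3, -2, -1, 0}.

Counting them gives 11 values.

Answer: 11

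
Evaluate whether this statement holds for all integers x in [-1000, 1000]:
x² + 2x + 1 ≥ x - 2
Over all integers in [-1000, 1000], LHS − RHS is smallest at x = 0, where it equals 3:
x = 0: LHS = 0² + 2·0 + 1 = 1, RHS = 0 - 2 = -2; 1 ≥ -2 — holds
At the ends of the range:
x = -1000: LHS = (-1000)² + 2·(-1000) + 1 = 998001, RHS = (-1000) - 2 = -1002; 998001 ≥ -1002 — holds
x = 1000: LHS = 1000² + 2·1000 + 1 = 1002001, RHS = 1000 - 2 = 998; 1002001 ≥ 998 — holds
Hence LHS − RHS is never negative, i.e. LHS ≥ RHS throughout, so the relation holds for every integer in [-1000, 1000].

No counterexample exists.

Answer: True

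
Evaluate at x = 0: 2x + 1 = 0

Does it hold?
x = 0: LHS = 2·0 + 1 = 1; 1 = 0 — FAILS

The relation fails at x = 0, so x = 0 is a counterexample.

Answer: No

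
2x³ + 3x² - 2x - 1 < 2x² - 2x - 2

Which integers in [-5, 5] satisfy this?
Holds for: {-5, -4, -3, -2}
Fails for: {-1, 0, 1, 2, 3, 4, 5}

Answer: {-5, -4, -3, -2}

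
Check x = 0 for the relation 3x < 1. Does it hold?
x = 0: LHS = 3·0 = 0; 0 < 1 — holds

The relation is satisfied at x = 0.

Answer: Yes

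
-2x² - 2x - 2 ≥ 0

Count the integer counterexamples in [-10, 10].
Counterexamples in [-10, 10]: {-10, -9, -8, -7, -6, -5, -4, -3, -2, -1, 0, 1, 2, 3, 4, 5, 6, 7, 8, 9, 10}.

Counting them gives 21 values.

Answer: 21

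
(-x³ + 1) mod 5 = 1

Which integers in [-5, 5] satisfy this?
Holds for: {-5, 0, 5}
Fails for: {-4, -3, -2, -1, 1, 2, 3, 4}

Answer: {-5, 0, 5}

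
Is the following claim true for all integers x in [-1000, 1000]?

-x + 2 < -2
The claim fails at x = 0:
x = 0: LHS = -0 + 2 = 2; 2 < -2 — FAILS

Because a single integer refutes it, the statement is false.

Answer: False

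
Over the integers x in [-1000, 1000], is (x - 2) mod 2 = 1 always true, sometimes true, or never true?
Holds at x = 1: LHS = (1 - 2) mod 2 = (-1) mod 2 = 1; 1 = 1 — holds
Fails at x = 0: LHS = (0 - 2) mod 2 = (-2) mod 2 = 0; 0 = 1 — FAILS
It is satisfied by some integers in the range but not all.

Answer: Sometimes true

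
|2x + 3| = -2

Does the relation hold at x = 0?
x = 0: LHS = |2·0 + 3| = |3| = 3; 3 = -2 — FAILS

The relation fails at x = 0, so x = 0 is a counterexample.

Answer: No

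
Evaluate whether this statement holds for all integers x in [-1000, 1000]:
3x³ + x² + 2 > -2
The claim fails at x = -2:
x = -2: LHS = 3·(-2)³ + (-2)² + 2 = -18; -18 > -2 — FAILS

Because a single integer refutes it, the statement is false.

Answer: False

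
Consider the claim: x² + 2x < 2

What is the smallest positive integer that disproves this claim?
Testing positive integers:
x = 1: LHS = 1² + 2·1 = 3; 3 < 2 — FAILS  ← smallest positive counterexample

Answer: x = 1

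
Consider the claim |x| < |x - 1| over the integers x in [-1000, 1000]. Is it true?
The claim fails at x = 1:
x = 1: LHS = |1| = 1, RHS = |1 - 1| = |0| = 0; 1 < 0 — FAILS

Because a single integer refutes it, the statement is false.

Answer: False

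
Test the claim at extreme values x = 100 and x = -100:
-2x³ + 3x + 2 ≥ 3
x = 100: LHS = -2·100³ + 3·100 + 2 = -1999698; -1999698 ≥ 3 — FAILS
x = -100: LHS = -2·(-100)³ + 3·(-100) + 2 = 1999702; 1999702 ≥ 3 — holds

Answer: Partially: fails for x = 100, holds for x = -100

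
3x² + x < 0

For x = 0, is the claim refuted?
Substitute x = 0 into the relation:
x = 0: LHS = 3·0² + 0 = 0; 0 < 0 — FAILS

Since the claim fails at x = 0, this value is a counterexample.

Answer: Yes, x = 0 is a counterexample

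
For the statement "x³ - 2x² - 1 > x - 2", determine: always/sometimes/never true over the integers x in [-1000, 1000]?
Holds at x = 0: LHS = 0³ - 2·0² - 1 = -1, RHS = 0 - 2 = -2; -1 > -2 — holds
Fails at x = 1: LHS = 1³ - 2·1² - 1 = -2, RHS = 1 - 2 = -1; -2 > -1 — FAILS
It is satisfied by some integers in the range but not all.

Answer: Sometimes true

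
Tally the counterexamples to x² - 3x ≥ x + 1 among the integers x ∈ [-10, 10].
Counterexamples in [-10, 10]: {0, 1, 2, 3, 4}.

Counting them gives 5 values.

Answer: 5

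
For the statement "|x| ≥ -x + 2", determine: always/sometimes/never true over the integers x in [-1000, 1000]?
Holds at x = 1: LHS = |1| = 1, RHS = -1 + 2 = 1; 1 ≥ 1 — holds
Fails at x = 0: LHS = |0| = 0, RHS = -0 + 2 = 2; 0 ≥ 2 — FAILS
It is satisfied by some integers in the range but not all.

Answer: Sometimes true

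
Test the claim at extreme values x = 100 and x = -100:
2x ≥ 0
x = 100: LHS = 2·100 = 200; 200 ≥ 0 — holds
x = -100: LHS = 2·(-100) = -200; -200 ≥ 0 — FAILS

Answer: Partially: holds for x = 100, fails for x = -100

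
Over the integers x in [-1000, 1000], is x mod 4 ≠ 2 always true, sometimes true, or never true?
Holds at x = 0: LHS = 0 mod 4 = 0; 0 ≠ 2 — holds
Fails at x = 2: LHS = 2 mod 4 = 2; 2 ≠ 2 — FAILS
It is satisfied by some integers in the range but not all.

Answer: Sometimes true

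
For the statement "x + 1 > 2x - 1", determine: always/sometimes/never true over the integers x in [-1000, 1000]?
Holds at x = 0: LHS = 0 + 1 = 1, RHS = 2·0 - 1 = -1; 1 > -1 — holds
Fails at x = 2: LHS = 2 + 1 = 3, RHS = 2·2 - 1 = 3; 3 > 3 — FAILS
It is satisfied by some integers in the range but not all.

Answer: Sometimes true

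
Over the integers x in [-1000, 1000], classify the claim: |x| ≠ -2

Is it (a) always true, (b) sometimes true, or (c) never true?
An absolute value is never negative, so the left side is ≥ 0 for every x, while the right side is -2. Tightest case in [-1000, 1000] is x = 0:
x = 0: LHS = |0| = 0; 0 ≠ -2 — holds
Hence LHS − RHS is never 0, i.e. the two sides are never equal, so the relation holds for every integer in [-1000, 1000].

No counterexample exists.

Answer: Always true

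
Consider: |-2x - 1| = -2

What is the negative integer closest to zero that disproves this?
Testing negative integers from -1 downward:
x = -1: LHS = |-2·(-1) - 1| = |1| = 1; 1 = -2 — FAILS  ← closest negative counterexample to 0

Answer: x = -1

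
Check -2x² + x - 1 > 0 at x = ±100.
x = 100: LHS = -2·100² + 100 - 1 = -19901; -19901 > 0 — FAILS
x = -100: LHS = -2·(-100)² + (-100) - 1 = -20101; -20101 > 0 — FAILS

Answer: No, fails for both x = 100 and x = -100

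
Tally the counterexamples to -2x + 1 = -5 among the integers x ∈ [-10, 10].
Counterexamples in [-10, 10]: {-10, -9, -8, -7, -6, -5, -4, -3, -2, -1, 0, 1, 2, 4, 5, 6, 7, 8, 9, 10}.

Counting them gives 20 values.

Answer: 20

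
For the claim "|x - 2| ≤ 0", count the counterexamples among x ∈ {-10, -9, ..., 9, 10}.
Counterexamples in [-10, 10]: {-10, -9, -8, -7, -6, -5, -4, -3, -2, -1, 0, 1, 3, 4, 5, 6, 7, 8, 9, 10}.

Counting them gives 20 values.

Answer: 20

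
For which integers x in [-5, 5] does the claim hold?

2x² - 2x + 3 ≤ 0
Over all integers in [-5, 5], LHS − RHS is smallest at x = 0, where it equals 3:
x = 0: LHS = 2·0² - 2·0 + 3 = 3; 3 ≤ 0 — FAILS
At the ends of the range:
x = -5: LHS = 2·(-5)² - 2·(-5) + 3 = 63; 63 ≤ 0 — FAILS
x = 5: LHS = 2·5² - 2·5 + 3 = 43; 43 ≤ 0 — FAILS
Hence LHS − RHS is never zero or negative, i.e. LHS > RHS throughout, so the claimed relation (≤) fails for every integer in [-5, 5].

Answer: None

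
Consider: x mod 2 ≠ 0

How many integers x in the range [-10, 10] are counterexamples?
Counterexamples in [-10, 10]: {-10, -8, -6, -4, -2, 0, 2, 4, 6, 8, 10}.

Counting them gives 11 values.

Answer: 11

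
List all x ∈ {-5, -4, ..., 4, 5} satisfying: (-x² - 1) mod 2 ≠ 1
Holds for: {-5, -3, -1, 1, 3, 5}
Fails for: {-4, -2, 0, 2, 4}

Answer: {-5, -3, -1, 1, 3, 5}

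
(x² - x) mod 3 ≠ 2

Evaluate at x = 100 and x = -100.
x = 100: LHS = (100² - 100) mod 3 = 9900 mod 3 = 0; 0 ≠ 2 — holds
x = -100: LHS = ((-100)² - (-100)) mod 3 = 10100 mod 3 = 2; 2 ≠ 2 — FAILS

Answer: Partially: holds for x = 100, fails for x = -100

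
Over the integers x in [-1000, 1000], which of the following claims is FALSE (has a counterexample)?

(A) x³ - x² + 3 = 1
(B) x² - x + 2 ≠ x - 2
(A) x = 0: LHS = 0³ - 0² + 3 = 3; 3 = 1 — FAILS

(B) Over all integers in [-1000, 1000], LHS − RHS is always positive; it is smallest at x = 1, where it equals 3:
x = 1: LHS = 1² - 1 + 2 = 2, RHS = 1 - 2 = -1; 2 ≠ -1 — holds
At the ends of the range:
x = -1000: LHS = (-1000)² - (-1000) + 2 = 1001002, RHS = (-1000) - 2 = -1002; 1001002 ≠ -1002 — holds
x = 1000: LHS = 1000² - 1000 + 2 = 999002, RHS = 1000 - 2 = 998; 999002 ≠ 998 — holds
Hence LHS − RHS is never 0, i.e. the two sides are never equal, so the relation holds for every integer in [-1000, 1000].

Only (A) has a counterexample.

Answer: A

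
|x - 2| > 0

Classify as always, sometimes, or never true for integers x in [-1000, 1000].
Holds at x = 0: LHS = |0 - 2| = |-2| = 2; 2 > 0 — holds
Fails at x = 2: LHS = |2 - 2| = |0| = 0; 0 > 0 — FAILS
It is satisfied by some integers in the range but not all.

Answer: Sometimes true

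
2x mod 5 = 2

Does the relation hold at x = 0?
x = 0: LHS = (2·0) mod 5 = 0 mod 5 = 0; 0 = 2 — FAILS

The relation fails at x = 0, so x = 0 is a counterexample.

Answer: No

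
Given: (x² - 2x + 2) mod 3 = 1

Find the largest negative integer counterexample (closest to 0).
Testing negative integers from -1 downward:
x = -1: LHS = ((-1)² - 2·(-1) + 2) mod 3 = 5 mod 3 = 2; 2 = 1 — FAILS  ← closest negative counterexample to 0

Answer: x = -1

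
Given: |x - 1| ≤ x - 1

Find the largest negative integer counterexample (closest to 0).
Testing negative integers from -1 downward:
x = -1: LHS = |(-1) - 1| = |-2| = 2, RHS = (-1) - 1 = -2; 2 ≤ -2 — FAILS  ← closest negative counterexample to 0

Answer: x = -1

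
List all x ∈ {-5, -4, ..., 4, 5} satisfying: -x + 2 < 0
Holds for: {3, 4, 5}
Fails for: {-5, -4, -3, -2, -1, 0, 1, 2}

Answer: {3, 4, 5}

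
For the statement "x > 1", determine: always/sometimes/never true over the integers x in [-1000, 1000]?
Holds at x = 2: 2 > 1 — holds
Fails at x = 0: 0 > 1 — FAILS
It is satisfied by some integers in the range but not all.

Answer: Sometimes true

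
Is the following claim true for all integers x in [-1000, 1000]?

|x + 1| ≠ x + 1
The claim fails at x = 0:
x = 0: LHS = |0 + 1| = |1| = 1, RHS = 0 + 1 = 1; 1 ≠ 1 — FAILS

Because a single integer refutes it, the statement is false.

Answer: False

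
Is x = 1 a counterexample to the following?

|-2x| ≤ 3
Substitute x = 1 into the relation:
x = 1: LHS = |-2·1| = |-2| = 2; 2 ≤ 3 — holds

The claim holds here, so x = 1 is not a counterexample. (A counterexample exists elsewhere, e.g. x = 2.)

Answer: No, x = 1 is not a counterexample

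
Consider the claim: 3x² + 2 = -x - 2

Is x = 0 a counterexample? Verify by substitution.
Substitute x = 0 into the relation:
x = 0: LHS = 3·0² + 2 = 2, RHS = -0 - 2 = -2; 2 = -2 — FAILS

Since the claim fails at x = 0, this value is a counterexample.

Answer: Yes, x = 0 is a counterexample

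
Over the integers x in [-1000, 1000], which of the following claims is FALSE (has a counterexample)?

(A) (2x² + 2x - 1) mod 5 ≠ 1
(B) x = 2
(A) x = 2: LHS = (2·2² + 2·2 - 1) mod 5 = 11 mod 5 = 1; 1 ≠ 1 — FAILS
(B) x = 0: 0 = 2 — FAILS

Answer: Both A and B are false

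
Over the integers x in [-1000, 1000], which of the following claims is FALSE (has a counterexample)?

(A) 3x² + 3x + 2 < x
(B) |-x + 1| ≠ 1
(A) x = 0: LHS = 3·0² + 3·0 + 2 = 2; 2 < 0 — FAILS
(B) x = 0: LHS = |-0 + 1| = |1| = 1; 1 ≠ 1 — FAILS

Answer: Both A and B are false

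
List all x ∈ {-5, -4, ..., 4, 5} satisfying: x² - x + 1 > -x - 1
Over all integers in [-5, 5], LHS − RHS is smallest at x = 0, where it equals 2:
x = 0: LHS = 0² - 0 + 1 = 1, RHS = -0 - 1 = -1; 1 > -1 — holds
At the ends of the range:
x = -5: LHS = (-5)² - (-5) + 1 = 31, RHS = -(-5) - 1 = 4; 31 > 4 — holds
x = 5: LHS = 5² - 5 + 1 = 21, RHS = -5 - 1 = -6; 21 > -6 — holds
Hence LHS − RHS is never zero or negative, i.e. LHS > RHS throughout, so the relation holds for every integer in [-5, 5].

Answer: All integers in [-5, 5]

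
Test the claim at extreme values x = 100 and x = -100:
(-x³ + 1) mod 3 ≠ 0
x = 100: LHS = (-100³ + 1) mod 3 = (-999999) mod 3 = 0; 0 ≠ 0 — FAILS
x = -100: LHS = (-(-100)³ + 1) mod 3 = 1000001 mod 3 = 2; 2 ≠ 0 — holds

Answer: Partially: fails for x = 100, holds for x = -100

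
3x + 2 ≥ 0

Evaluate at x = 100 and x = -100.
x = 100: LHS = 3·100 + 2 = 302; 302 ≥ 0 — holds
x = -100: LHS = 3·(-100) + 2 = -298; -298 ≥ 0 — FAILS

Answer: Partially: holds for x = 100, fails for x = -100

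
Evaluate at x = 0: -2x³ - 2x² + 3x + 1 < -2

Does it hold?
x = 0: LHS = -2·0³ - 2·0² + 3·0 + 1 = 1; 1 < -2 — FAILS

The relation fails at x = 0, so x = 0 is a counterexample.

Answer: No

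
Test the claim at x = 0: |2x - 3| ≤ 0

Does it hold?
x = 0: LHS = |2·0 - 3| = |-3| = 3; 3 ≤ 0 — FAILS

The relation fails at x = 0, so x = 0 is a counterexample.

Answer: No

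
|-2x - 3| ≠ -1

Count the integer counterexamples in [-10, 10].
An absolute value is never negative, so the left side is ≥ 0 for every x, while the right side is -1. Tightest case in [-10, 10] is x = -1:
x = -1: LHS = |-2·(-1) - 3| = |-1| = 1; 1 ≠ -1 — holds
Hence LHS − RHS is never 0, i.e. the two sides are never equal, so the relation holds for every integer in [-10, 10].

No counterexample appears in that range.

Answer: 0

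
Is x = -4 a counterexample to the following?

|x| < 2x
Substitute x = -4 into the relation:
x = -4: LHS = |-4| = 4, RHS = 2·(-4) = -8; 4 < -8 — FAILS

Since the claim fails at x = -4, this value is a counterexample.

Answer: Yes, x = -4 is a counterexample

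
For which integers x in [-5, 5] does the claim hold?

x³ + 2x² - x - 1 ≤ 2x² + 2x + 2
Holds for: {-5, -4, -3, -2, -1, 0, 1, 2}
Fails for: {3, 4, 5}

Answer: {-5, -4, -3, -2, -1, 0, 1, 2}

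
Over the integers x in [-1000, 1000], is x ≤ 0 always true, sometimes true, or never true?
Holds at x = 0: 0 ≤ 0 — holds
Fails at x = 1: 1 ≤ 0 — FAILS
It is satisfied by some integers in the range but not all.

Answer: Sometimes true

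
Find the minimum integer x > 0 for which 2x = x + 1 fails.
Testing positive integers:
x = 1: LHS = 2·1 = 2, RHS = 1 + 1 = 2; 2 = 2 — holds
x = 2: LHS = 2·2 = 4, RHS = 2 + 1 = 3; 4 = 3 — FAILS  ← smallest positive counterexample

Answer: x = 2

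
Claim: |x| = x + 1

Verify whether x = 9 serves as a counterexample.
Substitute x = 9 into the relation:
x = 9: LHS = |9| = 9, RHS = 9 + 1 = 10; 9 = 10 — FAILS

Since the claim fails at x = 9, this value is a counterexample.

Answer: Yes, x = 9 is a counterexample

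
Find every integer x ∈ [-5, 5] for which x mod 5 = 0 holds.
Holds for: {-5, 0, 5}
Fails for: {-4, -3, -2, -1, 1, 2, 3, 4}

Answer: {-5, 0, 5}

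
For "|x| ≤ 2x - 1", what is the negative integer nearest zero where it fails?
Testing negative integers from -1 downward:
x = -1: LHS = |-1| = 1, RHS = 2·(-1) - 1 = -3; 1 ≤ -3 — FAILS  ← closest negative counterexample to 0

Answer: x = -1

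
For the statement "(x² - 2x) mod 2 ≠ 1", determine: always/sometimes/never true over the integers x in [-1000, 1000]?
Holds at x = 0: LHS = (0² - 2·0) mod 2 = 0 mod 2 = 0; 0 ≠ 1 — holds
Fails at x = 1: LHS = (1² - 2·1) mod 2 = (-1) mod 2 = 1; 1 ≠ 1 — FAILS
It is satisfied by some integers in the range but not all.

Answer: Sometimes true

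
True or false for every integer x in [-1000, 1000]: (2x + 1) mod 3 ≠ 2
The claim fails at x = -1:
x = -1: LHS = (2·(-1) + 1) mod 3 = (-1) mod 3 = 2; 2 ≠ 2 — FAILS

Because a single integer refutes it, the statement is false.

Answer: False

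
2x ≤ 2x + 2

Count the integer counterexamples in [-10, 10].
Over all integers in [-10, 10], LHS − RHS is largest at x = 0, where it equals -2:
x = 0: LHS = 2·0 = 0, RHS = 2·0 + 2 = 2; 0 ≤ 2 — holds
At the ends of the range:
x = -10: LHS = 2·(-10) = -20, RHS = 2·(-10) + 2 = -18; -20 ≤ -18 — holds
x = 10: LHS = 2·10 = 20, RHS = 2·10 + 2 = 22; 20 ≤ 22 — holds
Hence LHS − RHS is never positive, i.e. LHS ≤ RHS throughout, so the relation holds for every integer in [-10, 10].

No counterexample appears in that range.

Answer: 0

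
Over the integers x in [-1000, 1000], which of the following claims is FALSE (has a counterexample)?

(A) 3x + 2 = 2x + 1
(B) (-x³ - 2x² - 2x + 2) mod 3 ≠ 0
(A) x = 0: LHS = 3·0 + 2 = 2, RHS = 2·0 + 1 = 1; 2 = 1 — FAILS
(B) x = 1: LHS = (-1³ - 2·1² - 2·1 + 2) mod 3 = (-3) mod 3 = 0; 0 ≠ 0 — FAILS

Answer: Both A and B are false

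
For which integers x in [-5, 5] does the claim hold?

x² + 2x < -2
Over all integers in [-5, 5], LHS − RHS is smallest at x = -1, where it equals 1:
x = -1: LHS = (-1)² + 2·(-1) = -1; -1 < -2 — FAILS
At the ends of the range:
x = -5: LHS = (-5)² + 2·(-5) = 15; 15 < -2 — FAILS
x = 5: LHS = 5² + 2·5 = 35; 35 < -2 — FAILS
Hence LHS − RHS is never negative, i.e. LHS ≥ RHS throughout, so the claimed relation (<) fails for every integer in [-5, 5].

Answer: None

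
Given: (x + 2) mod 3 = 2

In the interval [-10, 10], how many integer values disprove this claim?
Counterexamples in [-10, 10]: {-10, -8, -7, -5, -4, -2, -1, 1, 2, 4, 5, 7, 8, 10}.

Counting them gives 14 values.

Answer: 14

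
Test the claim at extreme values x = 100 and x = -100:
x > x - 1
x = 100: RHS = 100 - 1 = 99; 100 > 99 — holds
x = -100: RHS = (-100) - 1 = -101; -100 > -101 — holds

Answer: Yes, holds for both x = 100 and x = -100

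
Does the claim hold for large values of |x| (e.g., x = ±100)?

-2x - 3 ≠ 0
x = 100: LHS = -2·100 - 3 = -203; -203 ≠ 0 — holds
x = -100: LHS = -2·(-100) - 3 = 197; 197 ≠ 0 — holds

Answer: Yes, holds for both x = 100 and x = -100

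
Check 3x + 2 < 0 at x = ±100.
x = 100: LHS = 3·100 + 2 = 302; 302 < 0 — FAILS
x = -100: LHS = 3·(-100) + 2 = -298; -298 < 0 — holds

Answer: Partially: fails for x = 100, holds for x = -100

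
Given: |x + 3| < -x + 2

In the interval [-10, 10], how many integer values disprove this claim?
Counterexamples in [-10, 10]: {0, 1, 2, 3, 4, 5, 6, 7, 8, 9, 10}.

Counting them gives 11 values.

Answer: 11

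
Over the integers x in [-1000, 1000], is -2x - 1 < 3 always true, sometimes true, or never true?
Holds at x = 0: LHS = -2·0 - 1 = -1; -1 < 3 — holds
Fails at x = -2: LHS = -2·(-2) - 1 = 3; 3 < 3 — FAILS
It is satisfied by some integers in the range but not all.

Answer: Sometimes true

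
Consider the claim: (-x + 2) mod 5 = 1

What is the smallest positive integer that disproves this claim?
Testing positive integers:
x = 1: LHS = (-1 + 2) mod 5 = 1 mod 5 = 1; 1 = 1 — holds
x = 2: LHS = (-2 + 2) mod 5 = 0 mod 5 = 0; 0 = 1 — FAILS  ← smallest positive counterexample

Answer: x = 2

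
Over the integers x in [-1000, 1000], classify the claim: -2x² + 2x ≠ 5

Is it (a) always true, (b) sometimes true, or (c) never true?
Over all integers in [-1000, 1000], LHS − RHS is always negative; it is closest to 0 at x = 0, where it equals -5:
x = 0: LHS = -2·0² + 2·0 = 0; 0 ≠ 5 — holds
At the ends of the range:
x = -1000: LHS = -2·(-1000)² + 2·(-1000) = -2002000; -2002000 ≠ 5 — holds
x = 1000: LHS = -2·1000² + 2·1000 = -1998000; -1998000 ≠ 5 — holds
Hence LHS − RHS is never 0, i.e. the two sides are never equal, so the relation holds for every integer in [-1000, 1000].

No counterexample exists.

Answer: Always true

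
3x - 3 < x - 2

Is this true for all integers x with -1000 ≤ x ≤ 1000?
The claim fails at x = 1:
x = 1: LHS = 3·1 - 3 = 0, RHS = 1 - 2 = -1; 0 < -1 — FAILS

Because a single integer refutes it, the statement is false.

Answer: False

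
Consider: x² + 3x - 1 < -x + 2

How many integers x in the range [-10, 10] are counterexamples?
Counterexamples in [-10, 10]: {-10, -9, -8, -7, -6, -5, 1, 2, 3, 4, 5, 6, 7, 8, 9, 10}.

Counting them gives 16 values.

Answer: 16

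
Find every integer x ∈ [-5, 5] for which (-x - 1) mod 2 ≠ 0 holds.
Holds for: {-4, -2, 0, 2, 4}
Fails for: {-5, -3, -1, 1, 3, 5}

Answer: {-4, -2, 0, 2, 4}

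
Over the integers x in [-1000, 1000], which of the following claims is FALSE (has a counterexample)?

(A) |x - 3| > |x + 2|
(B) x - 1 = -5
(A) x = 1: LHS = |1 - 3| = |-2| = 2, RHS = |1 + 2| = |3| = 3; 2 > 3 — FAILS
(B) x = 0: LHS = 0 - 1 = -1; -1 = -5 — FAILS

Answer: Both A and B are false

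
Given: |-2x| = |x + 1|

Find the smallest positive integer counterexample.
Testing positive integers:
x = 1: LHS = |-2·1| = |-2| = 2, RHS = |1 + 1| = |2| = 2; 2 = 2 — holds
x = 2: LHS = |-2·2| = |-4| = 4, RHS = |2 + 1| = |3| = 3; 4 = 3 — FAILS  ← smallest positive counterexample

Answer: x = 2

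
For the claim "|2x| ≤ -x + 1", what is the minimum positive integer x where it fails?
Testing positive integers:
x = 1: LHS = |2·1| = |2| = 2, RHS = -1 + 1 = 0; 2 ≤ 0 — FAILS  ← smallest positive counterexample

Answer: x = 1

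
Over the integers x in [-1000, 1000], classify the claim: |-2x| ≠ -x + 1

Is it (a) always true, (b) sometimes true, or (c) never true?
Holds at x = 0: LHS = |-2·0| = |0| = 0, RHS = -0 + 1 = 1; 0 ≠ 1 — holds
Fails at x = -1: LHS = |-2·(-1)| = |2| = 2, RHS = -(-1) + 1 = 2; 2 ≠ 2 — FAILS
It is satisfied by some integers in the range but not all.

Answer: Sometimes true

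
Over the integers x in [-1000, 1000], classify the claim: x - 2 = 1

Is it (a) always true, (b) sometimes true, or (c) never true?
Holds at x = 3: LHS = 3 - 2 = 1; 1 = 1 — holds
Fails at x = 0: LHS = 0 - 2 = -2; -2 = 1 — FAILS
It is satisfied by some integers in the range but not all.

Answer: Sometimes true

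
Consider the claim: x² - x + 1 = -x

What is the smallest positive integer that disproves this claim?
Testing positive integers:
x = 1: LHS = 1² - 1 + 1 = 1; 1 = -1 — FAILS  ← smallest positive counterexample

Answer: x = 1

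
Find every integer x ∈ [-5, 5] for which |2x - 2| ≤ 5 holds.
Holds for: {-1, 0, 1, 2, 3}
Fails for: {-5, -4, -3, -2, 4, 5}

Answer: {-1, 0, 1, 2, 3}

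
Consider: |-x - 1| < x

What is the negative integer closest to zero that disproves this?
Testing negative integers from -1 downward:
x = -1: LHS = |-(-1) - 1| = |0| = 0; 0 < -1 — FAILS  ← closest negative counterexample to 0

Answer: x = -1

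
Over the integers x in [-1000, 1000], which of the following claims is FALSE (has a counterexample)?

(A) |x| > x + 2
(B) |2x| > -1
(A) x = 0: LHS = |0| = 0, RHS = 0 + 2 = 2; 0 > 2 — FAILS

(B) An absolute value is never negative, so the left side is ≥ 0 for every x, while the right side is -1. Tightest case in [-1000, 1000] is x = 0:
x = 0: LHS = |2·0| = |0| = 0; 0 > -1 — holds
Hence LHS − RHS is never zero or negative, i.e. LHS > RHS throughout, so the relation holds for every integer in [-1000, 1000].

Only (A) has a counterexample.

Answer: A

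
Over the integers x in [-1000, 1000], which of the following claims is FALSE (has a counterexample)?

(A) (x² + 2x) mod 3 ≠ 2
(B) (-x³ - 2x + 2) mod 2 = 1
(A) x = -1: LHS = ((-1)² + 2·(-1)) mod 3 = (-1) mod 3 = 2; 2 ≠ 2 — FAILS
(B) x = 0: LHS = (-0³ - 2·0 + 2) mod 2 = 2 mod 2 = 0; 0 = 1 — FAILS

Answer: Both A and B are false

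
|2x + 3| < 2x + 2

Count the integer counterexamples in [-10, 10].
Counterexamples in [-10, 10]: {-10, -9, -8, -7, -6, -5, -4, -3, -2, -1, 0, 1, 2, 3, 4, 5, 6, 7, 8, 9, 10}.

Counting them gives 21 values.

Answer: 21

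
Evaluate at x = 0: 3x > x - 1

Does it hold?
x = 0: LHS = 3·0 = 0, RHS = 0 - 1 = -1; 0 > -1 — holds

The relation is satisfied at x = 0.

Answer: Yes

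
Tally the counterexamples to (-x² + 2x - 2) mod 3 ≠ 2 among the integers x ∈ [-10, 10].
Counterexamples in [-10, 10]: {-8, -5, -2, 1, 4, 7, 10}.

Counting them gives 7 values.

Answer: 7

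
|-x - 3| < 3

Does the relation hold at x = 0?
x = 0: LHS = |-0 - 3| = |-3| = 3; 3 < 3 — FAILS

The relation fails at x = 0, so x = 0 is a counterexample.

Answer: No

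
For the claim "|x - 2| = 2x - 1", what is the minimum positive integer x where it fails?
Testing positive integers:
x = 1: LHS = |1 - 2| = |-1| = 1, RHS = 2·1 - 1 = 1; 1 = 1 — holds
x = 2: LHS = |2 - 2| = |0| = 0, RHS = 2·2 - 1 = 3; 0 = 3 — FAILS  ← smallest positive counterexample

Answer: x = 2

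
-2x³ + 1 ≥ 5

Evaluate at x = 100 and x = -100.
x = 100: LHS = -2·100³ + 1 = -1999999; -1999999 ≥ 5 — FAILS
x = -100: LHS = -2·(-100)³ + 1 = 2000001; 2000001 ≥ 5 — holds

Answer: Partially: fails for x = 100, holds for x = -100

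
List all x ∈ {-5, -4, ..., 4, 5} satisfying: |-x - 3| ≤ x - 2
Over all integers in [-5, 5], LHS − RHS is smallest at x = 0, where it equals 5:
x = 0: LHS = |-0 - 3| = |-3| = 3, RHS = 0 - 2 = -2; 3 ≤ -2 — FAILS
At the ends of the range:
x = -5: LHS = |-(-5) - 3| = |2| = 2, RHS = (-5) - 2 = -7; 2 ≤ -7 — FAILS
x = 5: LHS = |-5 - 3| = |-8| = 8, RHS = 5 - 2 = 3; 8 ≤ 3 — FAILS
Hence LHS − RHS is never zero or negative, i.e. LHS > RHS throughout, so the claimed relation (≤) fails for every integer in [-5, 5].

Answer: None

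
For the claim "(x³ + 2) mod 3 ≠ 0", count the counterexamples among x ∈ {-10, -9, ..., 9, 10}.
Counterexamples in [-10, 10]: {-8, -5, -2, 1, 4, 7, 10}.

Counting them gives 7 values.

Answer: 7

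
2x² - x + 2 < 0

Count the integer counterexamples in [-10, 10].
Counterexamples in [-10, 10]: {-10, -9, -8, -7, -6, -5, -4, -3, -2, -1, 0, 1, 2, 3, 4, 5, 6, 7, 8, 9, 10}.

Counting them gives 21 values.

Answer: 21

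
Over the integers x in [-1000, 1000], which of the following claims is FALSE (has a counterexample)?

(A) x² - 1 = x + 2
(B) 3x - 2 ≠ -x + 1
(A) x = 0: LHS = 0² - 1 = -1, RHS = 0 + 2 = 2; -1 = 2 — FAILS

(B) Track d = LHS − RHS over the integers in [-1000, 1000]. Equality would need d = 0, but d changes sign only between consecutive integers, jumping over 0:
x = 0: LHS = 3·0 - 2 = -2, RHS = -0 + 1 = 1; -2 ≠ 1 — holds  (d = -3)
x = 1: LHS = 3·1 - 2 = 1, RHS = -1 + 1 = 0; 1 ≠ 0 — holds  (d = 1)
Away from these crossings d keeps a constant sign, and checking every integer in [-1000, 1000] confirms d ≠ 0 throughout. Hence the two sides are never equal, so the relation holds for every integer in [-1000, 1000].

Only (A) has a counterexample.

Answer: A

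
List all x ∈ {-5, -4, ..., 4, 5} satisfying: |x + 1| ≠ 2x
Holds for: {-5, -4, -3, -2, -1, 0, 2, 3, 4, 5}
Fails for: {1}

Answer: {-5, -4, -3, -2, -1, 0, 2, 3, 4, 5}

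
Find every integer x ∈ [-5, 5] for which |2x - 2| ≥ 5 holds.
Holds for: {-5, -4, -3, -2, 4, 5}
Fails for: {-1, 0, 1, 2, 3}

Answer: {-5, -4, -3, -2, 4, 5}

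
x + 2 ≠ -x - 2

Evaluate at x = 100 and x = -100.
x = 100: LHS = 100 + 2 = 102, RHS = -100 - 2 = -102; 102 ≠ -102 — holds
x = -100: LHS = (-100) + 2 = -98, RHS = -(-100) - 2 = 98; -98 ≠ 98 — holds

Answer: Yes, holds for both x = 100 and x = -100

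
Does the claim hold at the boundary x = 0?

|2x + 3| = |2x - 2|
x = 0: LHS = |2·0 + 3| = |3| = 3, RHS = |2·0 - 2| = |-2| = 2; 3 = 2 — FAILS

The relation fails at x = 0, so x = 0 is a counterexample.

Answer: No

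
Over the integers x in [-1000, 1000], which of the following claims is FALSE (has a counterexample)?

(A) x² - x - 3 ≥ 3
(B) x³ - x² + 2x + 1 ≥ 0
(A) x = 0: LHS = 0² - 0 - 3 = -3; -3 ≥ 3 — FAILS
(B) x = -1: LHS = (-1)³ - (-1)² + 2·(-1) + 1 = -3; -3 ≥ 0 — FAILS

Answer: Both A and B are false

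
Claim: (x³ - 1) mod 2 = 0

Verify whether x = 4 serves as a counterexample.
Substitute x = 4 into the relation:
x = 4: LHS = (4³ - 1) mod 2 = 63 mod 2 = 1; 1 = 0 — FAILS

Since the claim fails at x = 4, this value is a counterexample.

Answer: Yes, x = 4 is a counterexample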